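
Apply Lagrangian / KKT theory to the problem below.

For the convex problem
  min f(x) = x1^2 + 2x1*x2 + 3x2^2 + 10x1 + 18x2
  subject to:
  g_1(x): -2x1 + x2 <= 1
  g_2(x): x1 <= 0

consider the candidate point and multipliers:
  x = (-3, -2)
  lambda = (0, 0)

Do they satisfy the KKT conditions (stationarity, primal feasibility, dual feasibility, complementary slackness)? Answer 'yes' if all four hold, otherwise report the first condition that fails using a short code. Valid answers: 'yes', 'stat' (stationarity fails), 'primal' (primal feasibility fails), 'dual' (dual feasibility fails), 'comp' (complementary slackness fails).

Gradient of f: grad f(x) = Q x + c = (0, 0)
Constraint values g_i(x) = a_i^T x - b_i:
  g_1((-3, -2)) = 3
  g_2((-3, -2)) = -3
Stationarity residual: grad f(x) + sum_i lambda_i a_i = (0, 0)
  -> stationarity OK
Primal feasibility (all g_i <= 0): FAILS
Dual feasibility (all lambda_i >= 0): OK
Complementary slackness (lambda_i * g_i(x) = 0 for all i): OK

Verdict: the first failing condition is primal_feasibility -> primal.

primal


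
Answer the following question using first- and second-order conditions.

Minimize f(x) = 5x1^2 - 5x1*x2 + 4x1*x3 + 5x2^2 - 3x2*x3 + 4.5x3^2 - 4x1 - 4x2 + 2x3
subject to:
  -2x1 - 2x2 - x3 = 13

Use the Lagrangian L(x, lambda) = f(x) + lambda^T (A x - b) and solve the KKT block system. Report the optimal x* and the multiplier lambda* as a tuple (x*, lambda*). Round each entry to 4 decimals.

Form the Lagrangian:
  L(x, lambda) = (1/2) x^T Q x + c^T x + lambda^T (A x - b)
Stationarity (grad_x L = 0): Q x + c + A^T lambda = 0.
Primal feasibility: A x = b.

This gives the KKT block system:
  [ Q   A^T ] [ x     ]   [-c ]
  [ A    0  ] [ lambda ] = [ b ]

Solving the linear system:
  x*      = (-2.6774, -3.2303, -1.1846)
  lambda* = (-9.6808)
  f(x*)   = 73.5556

x* = (-2.6774, -3.2303, -1.1846), lambda* = (-9.6808)


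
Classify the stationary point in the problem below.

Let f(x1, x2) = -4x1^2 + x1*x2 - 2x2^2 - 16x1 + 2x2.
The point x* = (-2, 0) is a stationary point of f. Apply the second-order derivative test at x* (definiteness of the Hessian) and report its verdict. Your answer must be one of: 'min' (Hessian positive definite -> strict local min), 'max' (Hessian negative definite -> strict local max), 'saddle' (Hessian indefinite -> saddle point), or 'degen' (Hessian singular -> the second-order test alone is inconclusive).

Compute the Hessian H = grad^2 f:
  H = [[-8, 1], [1, -4]]
Verify stationarity: grad f(x*) = H x* + g = (0, 0).
Eigenvalues of H: -8.2361, -3.7639.
Both eigenvalues < 0, so H is negative definite -> x* is a strict local max.

max


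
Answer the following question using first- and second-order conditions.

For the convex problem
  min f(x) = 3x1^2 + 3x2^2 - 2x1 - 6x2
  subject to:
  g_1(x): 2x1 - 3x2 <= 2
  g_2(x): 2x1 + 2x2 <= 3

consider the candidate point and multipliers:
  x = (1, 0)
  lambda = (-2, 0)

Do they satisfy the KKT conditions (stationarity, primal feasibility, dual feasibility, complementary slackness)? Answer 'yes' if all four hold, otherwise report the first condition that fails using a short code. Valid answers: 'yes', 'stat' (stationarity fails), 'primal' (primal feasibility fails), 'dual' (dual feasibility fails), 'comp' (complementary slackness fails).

Gradient of f: grad f(x) = Q x + c = (4, -6)
Constraint values g_i(x) = a_i^T x - b_i:
  g_1((1, 0)) = 0
  g_2((1, 0)) = -1
Stationarity residual: grad f(x) + sum_i lambda_i a_i = (0, 0)
  -> stationarity OK
Primal feasibility (all g_i <= 0): OK
Dual feasibility (all lambda_i >= 0): FAILS
Complementary slackness (lambda_i * g_i(x) = 0 for all i): OK

Verdict: the first failing condition is dual_feasibility -> dual.

dual


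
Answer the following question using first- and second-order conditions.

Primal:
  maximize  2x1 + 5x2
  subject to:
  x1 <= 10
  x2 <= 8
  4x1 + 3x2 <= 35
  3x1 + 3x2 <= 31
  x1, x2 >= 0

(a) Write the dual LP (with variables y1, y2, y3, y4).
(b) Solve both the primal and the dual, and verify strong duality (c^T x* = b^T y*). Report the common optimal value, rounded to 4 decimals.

The standard primal-dual pair for 'max c^T x s.t. A x <= b, x >= 0' is:
  Dual:  min b^T y  s.t.  A^T y >= c,  y >= 0.

So the dual LP is:
  minimize  10y1 + 8y2 + 35y3 + 31y4
  subject to:
    y1 + 4y3 + 3y4 >= 2
    y2 + 3y3 + 3y4 >= 5
    y1, y2, y3, y4 >= 0

Solving the primal: x* = (2.3333, 8).
  primal value c^T x* = 44.6667.
Solving the dual: y* = (0, 3, 0, 0.6667).
  dual value b^T y* = 44.6667.
Strong duality: c^T x* = b^T y*. Confirmed.

44.6667


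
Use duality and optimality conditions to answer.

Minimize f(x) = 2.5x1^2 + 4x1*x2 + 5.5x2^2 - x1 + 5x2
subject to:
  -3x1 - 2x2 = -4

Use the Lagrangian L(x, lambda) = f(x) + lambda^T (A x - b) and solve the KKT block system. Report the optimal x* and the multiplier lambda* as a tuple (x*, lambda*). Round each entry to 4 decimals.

Form the Lagrangian:
  L(x, lambda) = (1/2) x^T Q x + c^T x + lambda^T (A x - b)
Stationarity (grad_x L = 0): Q x + c + A^T lambda = 0.
Primal feasibility: A x = b.

This gives the KKT block system:
  [ Q   A^T ] [ x     ]   [-c ]
  [ A    0  ] [ lambda ] = [ b ]

Solving the linear system:
  x*      = (1.8873, -0.831)
  lambda* = (1.7042)
  f(x*)   = 0.3873

x* = (1.8873, -0.831), lambda* = (1.7042)


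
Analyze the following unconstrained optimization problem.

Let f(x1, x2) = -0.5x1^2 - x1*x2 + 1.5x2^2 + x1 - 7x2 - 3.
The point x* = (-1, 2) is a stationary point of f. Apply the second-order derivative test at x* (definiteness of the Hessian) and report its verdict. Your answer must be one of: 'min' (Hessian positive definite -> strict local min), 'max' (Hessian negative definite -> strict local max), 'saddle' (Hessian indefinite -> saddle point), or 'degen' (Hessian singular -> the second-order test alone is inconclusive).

Compute the Hessian H = grad^2 f:
  H = [[-1, -1], [-1, 3]]
Verify stationarity: grad f(x*) = H x* + g = (0, 0).
Eigenvalues of H: -1.2361, 3.2361.
Eigenvalues have mixed signs, so H is indefinite -> x* is a saddle point.

saddle


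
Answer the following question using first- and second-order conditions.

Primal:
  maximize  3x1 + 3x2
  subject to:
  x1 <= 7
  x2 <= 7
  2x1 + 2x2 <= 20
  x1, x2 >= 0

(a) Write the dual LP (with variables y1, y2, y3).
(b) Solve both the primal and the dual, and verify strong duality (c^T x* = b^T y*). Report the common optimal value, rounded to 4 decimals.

The standard primal-dual pair for 'max c^T x s.t. A x <= b, x >= 0' is:
  Dual:  min b^T y  s.t.  A^T y >= c,  y >= 0.

So the dual LP is:
  minimize  7y1 + 7y2 + 20y3
  subject to:
    y1 + 2y3 >= 3
    y2 + 2y3 >= 3
    y1, y2, y3 >= 0

Solving the primal: x* = (3, 7).
  primal value c^T x* = 30.
Solving the dual: y* = (0, 0, 1.5).
  dual value b^T y* = 30.
Strong duality: c^T x* = b^T y*. Confirmed.

30


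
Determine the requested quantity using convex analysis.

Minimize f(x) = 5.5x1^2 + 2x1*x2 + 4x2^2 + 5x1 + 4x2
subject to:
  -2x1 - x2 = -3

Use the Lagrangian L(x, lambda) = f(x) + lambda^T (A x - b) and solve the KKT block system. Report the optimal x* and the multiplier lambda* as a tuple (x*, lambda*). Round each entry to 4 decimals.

Form the Lagrangian:
  L(x, lambda) = (1/2) x^T Q x + c^T x + lambda^T (A x - b)
Stationarity (grad_x L = 0): Q x + c + A^T lambda = 0.
Primal feasibility: A x = b.

This gives the KKT block system:
  [ Q   A^T ] [ x     ]   [-c ]
  [ A    0  ] [ lambda ] = [ b ]

Solving the linear system:
  x*      = (1.2857, 0.4286)
  lambda* = (10)
  f(x*)   = 19.0714

x* = (1.2857, 0.4286), lambda* = (10)


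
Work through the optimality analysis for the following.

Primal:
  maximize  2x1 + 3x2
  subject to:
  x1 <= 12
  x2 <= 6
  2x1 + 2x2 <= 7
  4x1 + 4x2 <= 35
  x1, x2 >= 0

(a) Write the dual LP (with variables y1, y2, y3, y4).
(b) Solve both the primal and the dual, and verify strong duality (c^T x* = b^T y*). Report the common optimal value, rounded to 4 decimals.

The standard primal-dual pair for 'max c^T x s.t. A x <= b, x >= 0' is:
  Dual:  min b^T y  s.t.  A^T y >= c,  y >= 0.

So the dual LP is:
  minimize  12y1 + 6y2 + 7y3 + 35y4
  subject to:
    y1 + 2y3 + 4y4 >= 2
    y2 + 2y3 + 4y4 >= 3
    y1, y2, y3, y4 >= 0

Solving the primal: x* = (0, 3.5).
  primal value c^T x* = 10.5.
Solving the dual: y* = (0, 0, 1.5, 0).
  dual value b^T y* = 10.5.
Strong duality: c^T x* = b^T y*. Confirmed.

10.5


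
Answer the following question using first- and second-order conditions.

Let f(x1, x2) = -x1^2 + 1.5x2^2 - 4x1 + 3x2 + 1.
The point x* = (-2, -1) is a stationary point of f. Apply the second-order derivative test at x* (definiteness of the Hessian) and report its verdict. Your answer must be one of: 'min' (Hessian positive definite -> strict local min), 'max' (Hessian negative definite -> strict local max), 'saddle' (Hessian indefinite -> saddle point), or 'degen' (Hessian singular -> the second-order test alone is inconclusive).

Compute the Hessian H = grad^2 f:
  H = [[-2, 0], [0, 3]]
Verify stationarity: grad f(x*) = H x* + g = (0, 0).
Eigenvalues of H: -2, 3.
Eigenvalues have mixed signs, so H is indefinite -> x* is a saddle point.

saddle


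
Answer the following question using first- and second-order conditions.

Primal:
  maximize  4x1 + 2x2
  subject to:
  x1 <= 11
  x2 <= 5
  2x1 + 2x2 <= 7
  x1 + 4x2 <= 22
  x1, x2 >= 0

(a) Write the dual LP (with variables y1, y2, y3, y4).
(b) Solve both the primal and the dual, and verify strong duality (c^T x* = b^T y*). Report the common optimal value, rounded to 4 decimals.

The standard primal-dual pair for 'max c^T x s.t. A x <= b, x >= 0' is:
  Dual:  min b^T y  s.t.  A^T y >= c,  y >= 0.

So the dual LP is:
  minimize  11y1 + 5y2 + 7y3 + 22y4
  subject to:
    y1 + 2y3 + y4 >= 4
    y2 + 2y3 + 4y4 >= 2
    y1, y2, y3, y4 >= 0

Solving the primal: x* = (3.5, 0).
  primal value c^T x* = 14.
Solving the dual: y* = (0, 0, 2, 0).
  dual value b^T y* = 14.
Strong duality: c^T x* = b^T y*. Confirmed.

14


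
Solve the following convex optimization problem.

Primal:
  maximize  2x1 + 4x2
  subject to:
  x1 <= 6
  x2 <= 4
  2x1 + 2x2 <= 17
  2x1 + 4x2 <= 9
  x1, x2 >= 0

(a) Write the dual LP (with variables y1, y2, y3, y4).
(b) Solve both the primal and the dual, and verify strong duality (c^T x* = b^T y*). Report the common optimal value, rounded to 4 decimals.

The standard primal-dual pair for 'max c^T x s.t. A x <= b, x >= 0' is:
  Dual:  min b^T y  s.t.  A^T y >= c,  y >= 0.

So the dual LP is:
  minimize  6y1 + 4y2 + 17y3 + 9y4
  subject to:
    y1 + 2y3 + 2y4 >= 2
    y2 + 2y3 + 4y4 >= 4
    y1, y2, y3, y4 >= 0

Solving the primal: x* = (4.5, 0).
  primal value c^T x* = 9.
Solving the dual: y* = (0, 0, 0, 1).
  dual value b^T y* = 9.
Strong duality: c^T x* = b^T y*. Confirmed.

9


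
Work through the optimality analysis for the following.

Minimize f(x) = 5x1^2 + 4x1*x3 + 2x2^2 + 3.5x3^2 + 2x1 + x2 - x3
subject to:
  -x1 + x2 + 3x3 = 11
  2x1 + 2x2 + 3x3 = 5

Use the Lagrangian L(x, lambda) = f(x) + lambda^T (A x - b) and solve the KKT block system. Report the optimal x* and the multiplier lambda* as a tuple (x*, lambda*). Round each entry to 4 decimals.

Form the Lagrangian:
  L(x, lambda) = (1/2) x^T Q x + c^T x + lambda^T (A x - b)
Stationarity (grad_x L = 0): Q x + c + A^T lambda = 0.
Primal feasibility: A x = b.

This gives the KKT block system:
  [ Q   A^T ] [ x     ]   [-c ]
  [ A    0  ] [ lambda ] = [ b ]

Solving the linear system:
  x*      = (-2.1013, 0.3039, 2.865)
  lambda* = (-4.8842, 1.3344)
  f(x*)   = 20.1455

x* = (-2.1013, 0.3039, 2.865), lambda* = (-4.8842, 1.3344)


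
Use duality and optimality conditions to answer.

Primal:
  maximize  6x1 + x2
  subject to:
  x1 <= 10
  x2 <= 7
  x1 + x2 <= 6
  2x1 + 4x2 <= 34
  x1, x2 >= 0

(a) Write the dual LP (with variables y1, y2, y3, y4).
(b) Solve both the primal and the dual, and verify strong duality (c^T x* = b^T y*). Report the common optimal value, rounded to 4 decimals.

The standard primal-dual pair for 'max c^T x s.t. A x <= b, x >= 0' is:
  Dual:  min b^T y  s.t.  A^T y >= c,  y >= 0.

So the dual LP is:
  minimize  10y1 + 7y2 + 6y3 + 34y4
  subject to:
    y1 + y3 + 2y4 >= 6
    y2 + y3 + 4y4 >= 1
    y1, y2, y3, y4 >= 0

Solving the primal: x* = (6, 0).
  primal value c^T x* = 36.
Solving the dual: y* = (0, 0, 6, 0).
  dual value b^T y* = 36.
Strong duality: c^T x* = b^T y*. Confirmed.

36


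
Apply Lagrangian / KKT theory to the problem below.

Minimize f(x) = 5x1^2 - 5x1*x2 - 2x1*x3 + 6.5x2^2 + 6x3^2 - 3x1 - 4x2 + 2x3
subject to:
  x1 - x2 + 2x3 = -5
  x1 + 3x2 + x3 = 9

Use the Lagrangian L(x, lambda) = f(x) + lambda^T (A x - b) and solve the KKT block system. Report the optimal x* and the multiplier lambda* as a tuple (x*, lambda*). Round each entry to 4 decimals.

Form the Lagrangian:
  L(x, lambda) = (1/2) x^T Q x + c^T x + lambda^T (A x - b)
Stationarity (grad_x L = 0): Q x + c + A^T lambda = 0.
Primal feasibility: A x = b.

This gives the KKT block system:
  [ Q   A^T ] [ x     ]   [-c ]
  [ A    0  ] [ lambda ] = [ b ]

Solving the linear system:
  x*      = (1.0342, 3.138, -1.4481)
  lambda* = (11.9943, -6.5428)
  f(x*)   = 50.1528

x* = (1.0342, 3.138, -1.4481), lambda* = (11.9943, -6.5428)


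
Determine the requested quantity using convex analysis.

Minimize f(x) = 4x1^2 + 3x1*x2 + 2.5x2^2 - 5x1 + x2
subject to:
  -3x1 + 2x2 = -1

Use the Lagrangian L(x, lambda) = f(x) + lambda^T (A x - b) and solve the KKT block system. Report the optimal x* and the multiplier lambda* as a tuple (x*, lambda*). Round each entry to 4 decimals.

Form the Lagrangian:
  L(x, lambda) = (1/2) x^T Q x + c^T x + lambda^T (A x - b)
Stationarity (grad_x L = 0): Q x + c + A^T lambda = 0.
Primal feasibility: A x = b.

This gives the KKT block system:
  [ Q   A^T ] [ x     ]   [-c ]
  [ A    0  ] [ lambda ] = [ b ]

Solving the linear system:
  x*      = (0.3097, -0.0354)
  lambda* = (-0.8761)
  f(x*)   = -1.2301

x* = (0.3097, -0.0354), lambda* = (-0.8761)


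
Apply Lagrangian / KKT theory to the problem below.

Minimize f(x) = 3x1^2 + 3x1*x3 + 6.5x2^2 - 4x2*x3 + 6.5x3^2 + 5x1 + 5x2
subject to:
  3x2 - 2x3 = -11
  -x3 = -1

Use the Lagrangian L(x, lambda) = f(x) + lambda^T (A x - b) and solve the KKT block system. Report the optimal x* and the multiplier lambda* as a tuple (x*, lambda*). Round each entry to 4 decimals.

Form the Lagrangian:
  L(x, lambda) = (1/2) x^T Q x + c^T x + lambda^T (A x - b)
Stationarity (grad_x L = 0): Q x + c + A^T lambda = 0.
Primal feasibility: A x = b.

This gives the KKT block system:
  [ Q   A^T ] [ x     ]   [-c ]
  [ A    0  ] [ lambda ] = [ b ]

Solving the linear system:
  x*      = (-1.3333, -3, 1)
  lambda* = (12.6667, -4.3333)
  f(x*)   = 56.6667

x* = (-1.3333, -3, 1), lambda* = (12.6667, -4.3333)


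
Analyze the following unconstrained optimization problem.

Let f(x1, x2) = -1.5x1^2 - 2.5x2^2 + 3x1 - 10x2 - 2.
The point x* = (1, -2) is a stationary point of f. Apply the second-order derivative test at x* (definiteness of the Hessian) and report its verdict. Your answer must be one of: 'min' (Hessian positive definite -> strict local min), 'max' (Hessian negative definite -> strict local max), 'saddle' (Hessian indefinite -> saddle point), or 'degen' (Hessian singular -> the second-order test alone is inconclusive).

Compute the Hessian H = grad^2 f:
  H = [[-3, 0], [0, -5]]
Verify stationarity: grad f(x*) = H x* + g = (0, 0).
Eigenvalues of H: -5, -3.
Both eigenvalues < 0, so H is negative definite -> x* is a strict local max.

max


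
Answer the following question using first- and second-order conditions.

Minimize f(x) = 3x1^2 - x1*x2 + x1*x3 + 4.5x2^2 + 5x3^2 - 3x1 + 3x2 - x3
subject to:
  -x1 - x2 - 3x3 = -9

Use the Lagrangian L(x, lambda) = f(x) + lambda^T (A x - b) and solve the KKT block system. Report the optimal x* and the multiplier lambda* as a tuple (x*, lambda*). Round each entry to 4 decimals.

Form the Lagrangian:
  L(x, lambda) = (1/2) x^T Q x + c^T x + lambda^T (A x - b)
Stationarity (grad_x L = 0): Q x + c + A^T lambda = 0.
Primal feasibility: A x = b.

This gives the KKT block system:
  [ Q   A^T ] [ x     ]   [-c ]
  [ A    0  ] [ lambda ] = [ b ]

Solving the linear system:
  x*      = (1.5239, 0.6928, 2.2611)
  lambda* = (7.7116)
  f(x*)   = 32.3251

x* = (1.5239, 0.6928, 2.2611), lambda* = (7.7116)


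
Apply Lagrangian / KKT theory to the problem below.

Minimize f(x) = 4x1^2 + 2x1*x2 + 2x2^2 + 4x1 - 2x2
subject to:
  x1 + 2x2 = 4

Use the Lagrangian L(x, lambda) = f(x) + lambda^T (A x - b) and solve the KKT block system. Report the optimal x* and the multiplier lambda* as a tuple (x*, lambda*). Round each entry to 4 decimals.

Form the Lagrangian:
  L(x, lambda) = (1/2) x^T Q x + c^T x + lambda^T (A x - b)
Stationarity (grad_x L = 0): Q x + c + A^T lambda = 0.
Primal feasibility: A x = b.

This gives the KKT block system:
  [ Q   A^T ] [ x     ]   [-c ]
  [ A    0  ] [ lambda ] = [ b ]

Solving the linear system:
  x*      = (-0.7143, 2.3571)
  lambda* = (-3)
  f(x*)   = 2.2143

x* = (-0.7143, 2.3571), lambda* = (-3)


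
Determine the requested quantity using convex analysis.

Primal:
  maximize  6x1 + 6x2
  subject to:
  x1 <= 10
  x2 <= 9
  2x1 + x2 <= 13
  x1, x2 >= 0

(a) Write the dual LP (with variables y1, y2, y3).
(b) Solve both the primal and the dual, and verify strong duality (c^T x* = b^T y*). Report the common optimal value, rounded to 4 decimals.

The standard primal-dual pair for 'max c^T x s.t. A x <= b, x >= 0' is:
  Dual:  min b^T y  s.t.  A^T y >= c,  y >= 0.

So the dual LP is:
  minimize  10y1 + 9y2 + 13y3
  subject to:
    y1 + 2y3 >= 6
    y2 + y3 >= 6
    y1, y2, y3 >= 0

Solving the primal: x* = (2, 9).
  primal value c^T x* = 66.
Solving the dual: y* = (0, 3, 3).
  dual value b^T y* = 66.
Strong duality: c^T x* = b^T y*. Confirmed.

66


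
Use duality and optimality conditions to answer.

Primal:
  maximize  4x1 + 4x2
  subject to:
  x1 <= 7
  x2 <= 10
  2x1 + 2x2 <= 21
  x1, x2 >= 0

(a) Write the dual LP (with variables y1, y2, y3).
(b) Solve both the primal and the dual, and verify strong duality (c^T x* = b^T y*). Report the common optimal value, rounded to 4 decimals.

The standard primal-dual pair for 'max c^T x s.t. A x <= b, x >= 0' is:
  Dual:  min b^T y  s.t.  A^T y >= c,  y >= 0.

So the dual LP is:
  minimize  7y1 + 10y2 + 21y3
  subject to:
    y1 + 2y3 >= 4
    y2 + 2y3 >= 4
    y1, y2, y3 >= 0

Solving the primal: x* = (0.5, 10).
  primal value c^T x* = 42.
Solving the dual: y* = (0, 0, 2).
  dual value b^T y* = 42.
Strong duality: c^T x* = b^T y*. Confirmed.

42


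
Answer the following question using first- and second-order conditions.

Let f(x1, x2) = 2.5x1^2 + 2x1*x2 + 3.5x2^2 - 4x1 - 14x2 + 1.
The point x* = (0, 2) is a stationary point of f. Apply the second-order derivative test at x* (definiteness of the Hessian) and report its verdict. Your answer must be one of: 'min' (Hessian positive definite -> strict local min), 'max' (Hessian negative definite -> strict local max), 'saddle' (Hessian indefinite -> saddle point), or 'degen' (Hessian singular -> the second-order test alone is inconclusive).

Compute the Hessian H = grad^2 f:
  H = [[5, 2], [2, 7]]
Verify stationarity: grad f(x*) = H x* + g = (0, 0).
Eigenvalues of H: 3.7639, 8.2361.
Both eigenvalues > 0, so H is positive definite -> x* is a strict local min.

min


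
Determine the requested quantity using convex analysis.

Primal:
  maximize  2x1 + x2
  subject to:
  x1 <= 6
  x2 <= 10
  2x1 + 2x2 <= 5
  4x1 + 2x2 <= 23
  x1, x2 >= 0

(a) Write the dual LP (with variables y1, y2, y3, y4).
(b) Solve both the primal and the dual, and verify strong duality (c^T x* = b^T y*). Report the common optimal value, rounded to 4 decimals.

The standard primal-dual pair for 'max c^T x s.t. A x <= b, x >= 0' is:
  Dual:  min b^T y  s.t.  A^T y >= c,  y >= 0.

So the dual LP is:
  minimize  6y1 + 10y2 + 5y3 + 23y4
  subject to:
    y1 + 2y3 + 4y4 >= 2
    y2 + 2y3 + 2y4 >= 1
    y1, y2, y3, y4 >= 0

Solving the primal: x* = (2.5, 0).
  primal value c^T x* = 5.
Solving the dual: y* = (0, 0, 1, 0).
  dual value b^T y* = 5.
Strong duality: c^T x* = b^T y*. Confirmed.

5


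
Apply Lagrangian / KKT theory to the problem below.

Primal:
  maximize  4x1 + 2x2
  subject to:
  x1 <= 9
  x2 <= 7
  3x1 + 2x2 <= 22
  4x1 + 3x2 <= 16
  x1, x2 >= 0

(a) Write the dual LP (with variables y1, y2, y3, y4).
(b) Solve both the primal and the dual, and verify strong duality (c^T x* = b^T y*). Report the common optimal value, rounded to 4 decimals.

The standard primal-dual pair for 'max c^T x s.t. A x <= b, x >= 0' is:
  Dual:  min b^T y  s.t.  A^T y >= c,  y >= 0.

So the dual LP is:
  minimize  9y1 + 7y2 + 22y3 + 16y4
  subject to:
    y1 + 3y3 + 4y4 >= 4
    y2 + 2y3 + 3y4 >= 2
    y1, y2, y3, y4 >= 0

Solving the primal: x* = (4, 0).
  primal value c^T x* = 16.
Solving the dual: y* = (0, 0, 0, 1).
  dual value b^T y* = 16.
Strong duality: c^T x* = b^T y*. Confirmed.

16


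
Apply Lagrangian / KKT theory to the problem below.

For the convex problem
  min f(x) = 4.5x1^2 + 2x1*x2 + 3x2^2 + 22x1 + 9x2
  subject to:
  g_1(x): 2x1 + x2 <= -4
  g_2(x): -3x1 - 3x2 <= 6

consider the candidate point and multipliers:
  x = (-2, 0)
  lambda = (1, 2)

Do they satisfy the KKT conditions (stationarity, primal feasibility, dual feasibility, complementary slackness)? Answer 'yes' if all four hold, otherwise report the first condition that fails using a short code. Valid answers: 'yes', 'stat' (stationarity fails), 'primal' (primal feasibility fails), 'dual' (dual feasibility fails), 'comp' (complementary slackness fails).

Gradient of f: grad f(x) = Q x + c = (4, 5)
Constraint values g_i(x) = a_i^T x - b_i:
  g_1((-2, 0)) = 0
  g_2((-2, 0)) = 0
Stationarity residual: grad f(x) + sum_i lambda_i a_i = (0, 0)
  -> stationarity OK
Primal feasibility (all g_i <= 0): OK
Dual feasibility (all lambda_i >= 0): OK
Complementary slackness (lambda_i * g_i(x) = 0 for all i): OK

Verdict: yes, KKT holds.

yes


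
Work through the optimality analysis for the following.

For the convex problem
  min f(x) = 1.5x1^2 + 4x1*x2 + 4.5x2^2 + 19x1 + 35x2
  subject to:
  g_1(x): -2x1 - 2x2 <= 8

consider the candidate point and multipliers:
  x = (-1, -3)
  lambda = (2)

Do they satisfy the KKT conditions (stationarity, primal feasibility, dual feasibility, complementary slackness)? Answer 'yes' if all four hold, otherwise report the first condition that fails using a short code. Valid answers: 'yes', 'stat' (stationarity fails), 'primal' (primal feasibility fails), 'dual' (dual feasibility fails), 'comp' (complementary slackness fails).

Gradient of f: grad f(x) = Q x + c = (4, 4)
Constraint values g_i(x) = a_i^T x - b_i:
  g_1((-1, -3)) = 0
Stationarity residual: grad f(x) + sum_i lambda_i a_i = (0, 0)
  -> stationarity OK
Primal feasibility (all g_i <= 0): OK
Dual feasibility (all lambda_i >= 0): OK
Complementary slackness (lambda_i * g_i(x) = 0 for all i): OK

Verdict: yes, KKT holds.

yes


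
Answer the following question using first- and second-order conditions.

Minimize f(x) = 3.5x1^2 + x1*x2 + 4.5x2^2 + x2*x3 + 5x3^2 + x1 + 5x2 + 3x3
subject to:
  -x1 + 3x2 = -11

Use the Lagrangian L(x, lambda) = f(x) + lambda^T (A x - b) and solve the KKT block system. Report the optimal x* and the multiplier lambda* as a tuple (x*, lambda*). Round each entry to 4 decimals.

Form the Lagrangian:
  L(x, lambda) = (1/2) x^T Q x + c^T x + lambda^T (A x - b)
Stationarity (grad_x L = 0): Q x + c + A^T lambda = 0.
Primal feasibility: A x = b.

This gives the KKT block system:
  [ Q   A^T ] [ x     ]   [-c ]
  [ A    0  ] [ lambda ] = [ b ]

Solving the linear system:
  x*      = (1.3838, -3.2054, 0.0205)
  lambda* = (7.4814)
  f(x*)   = 33.8569

x* = (1.3838, -3.2054, 0.0205), lambda* = (7.4814)


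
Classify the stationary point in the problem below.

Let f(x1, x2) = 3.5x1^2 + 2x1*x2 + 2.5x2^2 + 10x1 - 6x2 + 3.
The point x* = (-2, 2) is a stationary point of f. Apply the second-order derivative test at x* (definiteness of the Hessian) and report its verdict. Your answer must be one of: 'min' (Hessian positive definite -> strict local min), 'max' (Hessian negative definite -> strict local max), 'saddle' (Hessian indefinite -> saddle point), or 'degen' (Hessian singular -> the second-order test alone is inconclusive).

Compute the Hessian H = grad^2 f:
  H = [[7, 2], [2, 5]]
Verify stationarity: grad f(x*) = H x* + g = (0, 0).
Eigenvalues of H: 3.7639, 8.2361.
Both eigenvalues > 0, so H is positive definite -> x* is a strict local min.

min


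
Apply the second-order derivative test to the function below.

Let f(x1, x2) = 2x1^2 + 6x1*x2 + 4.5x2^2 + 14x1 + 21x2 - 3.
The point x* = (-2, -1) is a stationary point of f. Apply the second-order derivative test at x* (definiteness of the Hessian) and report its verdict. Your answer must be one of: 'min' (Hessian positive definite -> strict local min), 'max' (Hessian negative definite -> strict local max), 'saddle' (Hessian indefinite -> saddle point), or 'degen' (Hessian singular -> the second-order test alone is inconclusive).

Compute the Hessian H = grad^2 f:
  H = [[4, 6], [6, 9]]
Verify stationarity: grad f(x*) = H x* + g = (0, 0).
Eigenvalues of H: 0, 13.
H has a zero eigenvalue (singular; positive semidefinite but not definite), so H is neither positive definite, negative definite, nor indefinite. The second-order test alone is inconclusive -> degen.
(Indeed, f is constant along the null direction of H through x*, so x* is not a strict local extremum.)

degen


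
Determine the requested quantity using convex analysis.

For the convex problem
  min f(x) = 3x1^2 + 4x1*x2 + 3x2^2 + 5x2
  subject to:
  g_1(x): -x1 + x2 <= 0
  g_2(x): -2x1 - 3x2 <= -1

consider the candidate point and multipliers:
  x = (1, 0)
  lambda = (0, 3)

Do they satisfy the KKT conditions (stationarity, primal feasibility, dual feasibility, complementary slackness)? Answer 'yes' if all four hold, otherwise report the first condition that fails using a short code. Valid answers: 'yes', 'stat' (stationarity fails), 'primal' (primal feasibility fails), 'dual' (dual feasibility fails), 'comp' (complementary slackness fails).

Gradient of f: grad f(x) = Q x + c = (6, 9)
Constraint values g_i(x) = a_i^T x - b_i:
  g_1((1, 0)) = -1
  g_2((1, 0)) = -1
Stationarity residual: grad f(x) + sum_i lambda_i a_i = (0, 0)
  -> stationarity OK
Primal feasibility (all g_i <= 0): OK
Dual feasibility (all lambda_i >= 0): OK
Complementary slackness (lambda_i * g_i(x) = 0 for all i): FAILS

Verdict: the first failing condition is complementary_slackness -> comp.

comp


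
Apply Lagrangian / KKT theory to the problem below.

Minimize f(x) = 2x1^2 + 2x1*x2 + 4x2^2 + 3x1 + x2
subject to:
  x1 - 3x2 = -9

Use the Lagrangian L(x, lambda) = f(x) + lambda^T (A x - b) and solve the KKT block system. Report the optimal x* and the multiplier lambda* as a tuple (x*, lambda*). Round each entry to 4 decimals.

Form the Lagrangian:
  L(x, lambda) = (1/2) x^T Q x + c^T x + lambda^T (A x - b)
Stationarity (grad_x L = 0): Q x + c + A^T lambda = 0.
Primal feasibility: A x = b.

This gives the KKT block system:
  [ Q   A^T ] [ x     ]   [-c ]
  [ A    0  ] [ lambda ] = [ b ]

Solving the linear system:
  x*      = (-2.7857, 2.0714)
  lambda* = (4)
  f(x*)   = 14.8571

x* = (-2.7857, 2.0714), lambda* = (4)


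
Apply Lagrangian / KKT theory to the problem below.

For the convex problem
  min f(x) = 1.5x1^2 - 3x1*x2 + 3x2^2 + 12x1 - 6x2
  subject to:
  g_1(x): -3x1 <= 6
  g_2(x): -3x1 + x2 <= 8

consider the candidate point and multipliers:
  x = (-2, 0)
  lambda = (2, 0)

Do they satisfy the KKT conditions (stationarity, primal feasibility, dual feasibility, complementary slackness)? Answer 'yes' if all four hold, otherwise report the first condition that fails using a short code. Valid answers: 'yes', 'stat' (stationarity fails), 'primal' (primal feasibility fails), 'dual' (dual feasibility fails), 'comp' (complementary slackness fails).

Gradient of f: grad f(x) = Q x + c = (6, 0)
Constraint values g_i(x) = a_i^T x - b_i:
  g_1((-2, 0)) = 0
  g_2((-2, 0)) = -2
Stationarity residual: grad f(x) + sum_i lambda_i a_i = (0, 0)
  -> stationarity OK
Primal feasibility (all g_i <= 0): OK
Dual feasibility (all lambda_i >= 0): OK
Complementary slackness (lambda_i * g_i(x) = 0 for all i): OK

Verdict: yes, KKT holds.

yes


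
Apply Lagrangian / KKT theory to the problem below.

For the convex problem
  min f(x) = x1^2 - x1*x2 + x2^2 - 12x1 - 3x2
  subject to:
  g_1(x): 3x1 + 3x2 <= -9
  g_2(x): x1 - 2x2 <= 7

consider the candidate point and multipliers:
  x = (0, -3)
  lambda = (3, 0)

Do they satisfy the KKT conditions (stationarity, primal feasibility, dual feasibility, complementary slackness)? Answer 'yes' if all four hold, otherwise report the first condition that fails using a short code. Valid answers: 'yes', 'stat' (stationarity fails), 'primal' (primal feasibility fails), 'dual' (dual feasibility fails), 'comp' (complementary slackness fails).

Gradient of f: grad f(x) = Q x + c = (-9, -9)
Constraint values g_i(x) = a_i^T x - b_i:
  g_1((0, -3)) = 0
  g_2((0, -3)) = -1
Stationarity residual: grad f(x) + sum_i lambda_i a_i = (0, 0)
  -> stationarity OK
Primal feasibility (all g_i <= 0): OK
Dual feasibility (all lambda_i >= 0): OK
Complementary slackness (lambda_i * g_i(x) = 0 for all i): OK

Verdict: yes, KKT holds.

yes


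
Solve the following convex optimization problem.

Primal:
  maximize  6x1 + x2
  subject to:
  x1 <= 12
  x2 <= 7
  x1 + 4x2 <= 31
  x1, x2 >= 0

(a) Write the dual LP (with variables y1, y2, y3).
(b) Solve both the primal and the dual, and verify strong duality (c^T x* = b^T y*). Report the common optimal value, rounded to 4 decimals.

The standard primal-dual pair for 'max c^T x s.t. A x <= b, x >= 0' is:
  Dual:  min b^T y  s.t.  A^T y >= c,  y >= 0.

So the dual LP is:
  minimize  12y1 + 7y2 + 31y3
  subject to:
    y1 + y3 >= 6
    y2 + 4y3 >= 1
    y1, y2, y3 >= 0

Solving the primal: x* = (12, 4.75).
  primal value c^T x* = 76.75.
Solving the dual: y* = (5.75, 0, 0.25).
  dual value b^T y* = 76.75.
Strong duality: c^T x* = b^T y*. Confirmed.

76.75


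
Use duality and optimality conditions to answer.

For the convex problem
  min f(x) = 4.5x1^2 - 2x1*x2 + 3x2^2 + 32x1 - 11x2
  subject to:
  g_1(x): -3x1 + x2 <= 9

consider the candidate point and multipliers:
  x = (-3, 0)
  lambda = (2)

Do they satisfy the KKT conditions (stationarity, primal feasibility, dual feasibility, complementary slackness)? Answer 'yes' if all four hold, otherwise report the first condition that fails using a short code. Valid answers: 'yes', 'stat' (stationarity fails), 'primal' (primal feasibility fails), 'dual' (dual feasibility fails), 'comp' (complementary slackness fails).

Gradient of f: grad f(x) = Q x + c = (5, -5)
Constraint values g_i(x) = a_i^T x - b_i:
  g_1((-3, 0)) = 0
Stationarity residual: grad f(x) + sum_i lambda_i a_i = (-1, -3)
  -> stationarity FAILS
Primal feasibility (all g_i <= 0): OK
Dual feasibility (all lambda_i >= 0): OK
Complementary slackness (lambda_i * g_i(x) = 0 for all i): OK

Verdict: the first failing condition is stationarity -> stat.

stat


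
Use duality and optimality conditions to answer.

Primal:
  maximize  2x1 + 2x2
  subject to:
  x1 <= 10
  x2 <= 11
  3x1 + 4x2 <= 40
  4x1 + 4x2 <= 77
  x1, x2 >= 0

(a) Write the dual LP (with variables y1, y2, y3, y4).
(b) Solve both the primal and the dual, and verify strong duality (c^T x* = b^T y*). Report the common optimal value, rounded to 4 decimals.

The standard primal-dual pair for 'max c^T x s.t. A x <= b, x >= 0' is:
  Dual:  min b^T y  s.t.  A^T y >= c,  y >= 0.

So the dual LP is:
  minimize  10y1 + 11y2 + 40y3 + 77y4
  subject to:
    y1 + 3y3 + 4y4 >= 2
    y2 + 4y3 + 4y4 >= 2
    y1, y2, y3, y4 >= 0

Solving the primal: x* = (10, 2.5).
  primal value c^T x* = 25.
Solving the dual: y* = (0.5, 0, 0.5, 0).
  dual value b^T y* = 25.
Strong duality: c^T x* = b^T y*. Confirmed.

25


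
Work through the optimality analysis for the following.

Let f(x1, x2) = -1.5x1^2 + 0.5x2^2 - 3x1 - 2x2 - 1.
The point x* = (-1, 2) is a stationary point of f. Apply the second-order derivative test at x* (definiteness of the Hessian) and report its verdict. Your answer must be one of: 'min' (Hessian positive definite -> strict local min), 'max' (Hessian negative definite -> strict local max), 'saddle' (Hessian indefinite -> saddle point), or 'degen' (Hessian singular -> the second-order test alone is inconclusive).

Compute the Hessian H = grad^2 f:
  H = [[-3, 0], [0, 1]]
Verify stationarity: grad f(x*) = H x* + g = (0, 0).
Eigenvalues of H: -3, 1.
Eigenvalues have mixed signs, so H is indefinite -> x* is a saddle point.

saddle


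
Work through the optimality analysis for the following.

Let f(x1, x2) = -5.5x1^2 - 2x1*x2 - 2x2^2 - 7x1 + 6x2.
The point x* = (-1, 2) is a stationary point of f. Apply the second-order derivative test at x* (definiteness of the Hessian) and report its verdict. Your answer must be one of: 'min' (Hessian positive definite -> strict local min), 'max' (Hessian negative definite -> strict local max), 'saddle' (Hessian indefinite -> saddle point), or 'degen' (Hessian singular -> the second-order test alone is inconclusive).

Compute the Hessian H = grad^2 f:
  H = [[-11, -2], [-2, -4]]
Verify stationarity: grad f(x*) = H x* + g = (0, 0).
Eigenvalues of H: -11.5311, -3.4689.
Both eigenvalues < 0, so H is negative definite -> x* is a strict local max.

max


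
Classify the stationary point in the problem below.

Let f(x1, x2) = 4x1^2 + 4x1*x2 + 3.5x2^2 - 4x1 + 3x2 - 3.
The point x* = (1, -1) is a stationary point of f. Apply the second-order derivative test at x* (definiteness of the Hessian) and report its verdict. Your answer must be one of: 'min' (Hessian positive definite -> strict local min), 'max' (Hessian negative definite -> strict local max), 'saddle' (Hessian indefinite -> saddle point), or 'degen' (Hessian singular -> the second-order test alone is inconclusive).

Compute the Hessian H = grad^2 f:
  H = [[8, 4], [4, 7]]
Verify stationarity: grad f(x*) = H x* + g = (0, 0).
Eigenvalues of H: 3.4689, 11.5311.
Both eigenvalues > 0, so H is positive definite -> x* is a strict local min.

min


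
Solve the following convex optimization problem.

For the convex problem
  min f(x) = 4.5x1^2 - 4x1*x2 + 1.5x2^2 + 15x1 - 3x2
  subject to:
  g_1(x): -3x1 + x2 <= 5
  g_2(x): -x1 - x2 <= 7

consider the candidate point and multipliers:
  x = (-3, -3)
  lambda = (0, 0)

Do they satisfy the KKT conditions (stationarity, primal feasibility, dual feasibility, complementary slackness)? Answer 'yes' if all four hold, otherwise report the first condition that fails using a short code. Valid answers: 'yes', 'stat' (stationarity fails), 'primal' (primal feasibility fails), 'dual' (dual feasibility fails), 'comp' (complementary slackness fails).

Gradient of f: grad f(x) = Q x + c = (0, 0)
Constraint values g_i(x) = a_i^T x - b_i:
  g_1((-3, -3)) = 1
  g_2((-3, -3)) = -1
Stationarity residual: grad f(x) + sum_i lambda_i a_i = (0, 0)
  -> stationarity OK
Primal feasibility (all g_i <= 0): FAILS
Dual feasibility (all lambda_i >= 0): OK
Complementary slackness (lambda_i * g_i(x) = 0 for all i): OK

Verdict: the first failing condition is primal_feasibility -> primal.

primal


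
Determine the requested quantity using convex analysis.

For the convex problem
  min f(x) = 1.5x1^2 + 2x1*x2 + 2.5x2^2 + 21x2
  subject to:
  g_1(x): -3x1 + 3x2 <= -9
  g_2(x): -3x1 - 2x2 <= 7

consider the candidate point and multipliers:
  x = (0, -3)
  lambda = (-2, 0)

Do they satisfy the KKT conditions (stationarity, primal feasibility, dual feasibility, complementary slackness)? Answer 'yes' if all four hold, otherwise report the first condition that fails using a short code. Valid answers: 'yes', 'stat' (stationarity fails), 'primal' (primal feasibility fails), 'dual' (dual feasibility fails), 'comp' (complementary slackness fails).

Gradient of f: grad f(x) = Q x + c = (-6, 6)
Constraint values g_i(x) = a_i^T x - b_i:
  g_1((0, -3)) = 0
  g_2((0, -3)) = -1
Stationarity residual: grad f(x) + sum_i lambda_i a_i = (0, 0)
  -> stationarity OK
Primal feasibility (all g_i <= 0): OK
Dual feasibility (all lambda_i >= 0): FAILS
Complementary slackness (lambda_i * g_i(x) = 0 for all i): OK

Verdict: the first failing condition is dual_feasibility -> dual.

dual


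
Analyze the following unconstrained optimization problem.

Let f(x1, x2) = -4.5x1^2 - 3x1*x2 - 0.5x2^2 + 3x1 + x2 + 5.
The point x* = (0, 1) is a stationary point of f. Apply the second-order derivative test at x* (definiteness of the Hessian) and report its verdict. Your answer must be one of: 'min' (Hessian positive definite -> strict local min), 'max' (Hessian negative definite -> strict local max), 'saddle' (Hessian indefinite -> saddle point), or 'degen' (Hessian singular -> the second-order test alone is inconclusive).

Compute the Hessian H = grad^2 f:
  H = [[-9, -3], [-3, -1]]
Verify stationarity: grad f(x*) = H x* + g = (0, 0).
Eigenvalues of H: -10, 0.
H has a zero eigenvalue (singular; negative semidefinite but not definite), so H is neither positive definite, negative definite, nor indefinite. The second-order test alone is inconclusive -> degen.
(Indeed, f is constant along the null direction of H through x*, so x* is not a strict local extremum.)

degen


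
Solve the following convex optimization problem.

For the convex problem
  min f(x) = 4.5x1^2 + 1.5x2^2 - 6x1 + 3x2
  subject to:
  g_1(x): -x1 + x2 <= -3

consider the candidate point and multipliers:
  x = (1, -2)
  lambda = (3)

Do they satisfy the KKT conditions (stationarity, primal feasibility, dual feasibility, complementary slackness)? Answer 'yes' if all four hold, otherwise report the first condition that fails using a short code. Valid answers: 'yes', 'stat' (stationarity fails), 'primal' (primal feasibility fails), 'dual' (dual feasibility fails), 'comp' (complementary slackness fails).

Gradient of f: grad f(x) = Q x + c = (3, -3)
Constraint values g_i(x) = a_i^T x - b_i:
  g_1((1, -2)) = 0
Stationarity residual: grad f(x) + sum_i lambda_i a_i = (0, 0)
  -> stationarity OK
Primal feasibility (all g_i <= 0): OK
Dual feasibility (all lambda_i >= 0): OK
Complementary slackness (lambda_i * g_i(x) = 0 for all i): OK

Verdict: yes, KKT holds.

yes


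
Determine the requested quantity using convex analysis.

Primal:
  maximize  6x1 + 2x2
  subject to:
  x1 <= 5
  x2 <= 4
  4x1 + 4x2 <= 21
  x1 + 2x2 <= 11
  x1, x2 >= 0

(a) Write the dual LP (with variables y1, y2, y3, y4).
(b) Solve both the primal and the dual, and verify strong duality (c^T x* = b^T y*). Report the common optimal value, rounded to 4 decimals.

The standard primal-dual pair for 'max c^T x s.t. A x <= b, x >= 0' is:
  Dual:  min b^T y  s.t.  A^T y >= c,  y >= 0.

So the dual LP is:
  minimize  5y1 + 4y2 + 21y3 + 11y4
  subject to:
    y1 + 4y3 + y4 >= 6
    y2 + 4y3 + 2y4 >= 2
    y1, y2, y3, y4 >= 0

Solving the primal: x* = (5, 0.25).
  primal value c^T x* = 30.5.
Solving the dual: y* = (4, 0, 0.5, 0).
  dual value b^T y* = 30.5.
Strong duality: c^T x* = b^T y*. Confirmed.

30.5


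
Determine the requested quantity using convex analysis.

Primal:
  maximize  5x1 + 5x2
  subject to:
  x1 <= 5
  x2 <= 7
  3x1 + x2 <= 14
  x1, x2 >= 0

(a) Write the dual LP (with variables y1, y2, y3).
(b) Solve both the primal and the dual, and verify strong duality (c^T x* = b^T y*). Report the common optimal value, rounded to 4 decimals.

The standard primal-dual pair for 'max c^T x s.t. A x <= b, x >= 0' is:
  Dual:  min b^T y  s.t.  A^T y >= c,  y >= 0.

So the dual LP is:
  minimize  5y1 + 7y2 + 14y3
  subject to:
    y1 + 3y3 >= 5
    y2 + y3 >= 5
    y1, y2, y3 >= 0

Solving the primal: x* = (2.3333, 7).
  primal value c^T x* = 46.6667.
Solving the dual: y* = (0, 3.3333, 1.6667).
  dual value b^T y* = 46.6667.
Strong duality: c^T x* = b^T y*. Confirmed.

46.6667


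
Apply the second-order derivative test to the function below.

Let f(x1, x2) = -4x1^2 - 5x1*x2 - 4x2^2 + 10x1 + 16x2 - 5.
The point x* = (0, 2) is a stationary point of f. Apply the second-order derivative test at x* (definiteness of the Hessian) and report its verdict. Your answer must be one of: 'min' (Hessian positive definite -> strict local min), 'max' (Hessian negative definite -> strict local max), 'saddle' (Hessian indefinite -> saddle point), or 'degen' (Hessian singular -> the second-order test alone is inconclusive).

Compute the Hessian H = grad^2 f:
  H = [[-8, -5], [-5, -8]]
Verify stationarity: grad f(x*) = H x* + g = (0, 0).
Eigenvalues of H: -13, -3.
Both eigenvalues < 0, so H is negative definite -> x* is a strict local max.

max
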